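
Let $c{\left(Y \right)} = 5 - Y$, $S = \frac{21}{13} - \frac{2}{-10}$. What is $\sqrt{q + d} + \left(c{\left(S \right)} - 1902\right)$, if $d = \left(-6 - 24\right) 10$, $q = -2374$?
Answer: $- \frac{123423}{65} + i \sqrt{2674} \approx -1898.8 + 51.711 i$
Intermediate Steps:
$S = \frac{118}{65}$ ($S = 21 \cdot \frac{1}{13} - - \frac{1}{5} = \frac{21}{13} + \frac{1}{5} = \frac{118}{65} \approx 1.8154$)
$d = -300$ ($d = \left(-30\right) 10 = -300$)
$\sqrt{q + d} + \left(c{\left(S \right)} - 1902\right) = \sqrt{-2374 - 300} + \left(\left(5 - \frac{118}{65}\right) - 1902\right) = \sqrt{-2674} + \left(\left(5 - \frac{118}{65}\right) - 1902\right) = i \sqrt{2674} + \left(\frac{207}{65} - 1902\right) = i \sqrt{2674} - \frac{123423}{65} = - \frac{123423}{65} + i \sqrt{2674}$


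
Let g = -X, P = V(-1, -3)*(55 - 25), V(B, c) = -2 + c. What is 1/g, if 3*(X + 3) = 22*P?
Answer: 1/1103 ≈ 0.00090662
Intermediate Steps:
P = -150 (P = (-2 - 3)*(55 - 25) = -5*30 = -150)
X = -1103 (X = -3 + (22*(-150))/3 = -3 + (⅓)*(-3300) = -3 - 1100 = -1103)
g = 1103 (g = -1*(-1103) = 1103)
1/g = 1/1103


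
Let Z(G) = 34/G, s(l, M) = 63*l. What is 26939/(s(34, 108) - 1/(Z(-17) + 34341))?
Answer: 925058321/73554137 ≈ 12.577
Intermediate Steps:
26939/(s(34, 108) - 1/(Z(-17) + 34341)) = 26939/(63*34 - 1/(34/(-17) + 34341)) = 26939/(2142 - 1/(34*(-1/17) + 34341)) = 26939/(2142 - 1/(-2 + 34341)) = 26939/(2142 - 1/34339) = 26939/(73554137/34339) = 26939*(34339/73554137) = 925058321/73554137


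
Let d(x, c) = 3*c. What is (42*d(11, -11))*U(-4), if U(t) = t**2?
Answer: -22176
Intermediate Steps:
(42*d(11, -11))*U(-4) = (42*(3*(-11)))*(-4)**2 = (42*(-33))*16 = -1386*16 = -22176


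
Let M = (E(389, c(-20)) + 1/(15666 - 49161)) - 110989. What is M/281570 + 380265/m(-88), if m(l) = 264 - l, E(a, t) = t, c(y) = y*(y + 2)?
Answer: 162956638142429/150898994400 ≈ 1079.9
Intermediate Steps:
c(y) = y*(2 + y)
M = -3705518356/33495 (M = (-20*(2 - 20) + 1/(15666 - 49161)) - 110989 = (-20*(-18) + 1/(-33495)) - 110989 = (360 - 1/33495) - 110989 = 12058199/33495 - 110989 = -3705518356/33495 ≈ -1.1063e+5)
M/281570 + 380265/m(-88) = -3705518356/33495/281570 + 380265/(264 - 1*(-88)) = -3705518356/33495*1/281570 + 380265/(264 + 88) = -1852759178/4715593575 + 380265/352 = 162956638142429/150898994400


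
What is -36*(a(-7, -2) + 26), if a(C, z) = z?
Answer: -864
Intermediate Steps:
-36*(a(-7, -2) + 26) = -36*(-2 + 26) = -36*24 = -864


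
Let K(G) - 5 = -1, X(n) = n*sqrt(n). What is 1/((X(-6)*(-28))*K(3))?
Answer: -I*sqrt(6)/4032 ≈ -0.00060751*I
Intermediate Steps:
X(n) = n**(3/2)
K(G) = 4 (K(G) = 5 - 1 = 4)
1/((X(-6)*(-28))*K(3)) = 1/(((-6)**(3/2)*(-28))*4) = 1/((-6*I*sqrt(6)*(-28))*4) = 1/((168*I*sqrt(6))*4) = 1/(672*I*sqrt(6)) = -I*sqrt(6)/4032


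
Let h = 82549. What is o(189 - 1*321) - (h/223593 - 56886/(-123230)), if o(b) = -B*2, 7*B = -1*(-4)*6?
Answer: -741402155698/96436778865 ≈ -7.6880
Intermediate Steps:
B = 24/7 (B = (-1*(-4)*6)/7 = (4*6)/7 = (⅐)*24 = 24/7 ≈ 3.4286)
o(b) = -48/7 (o(b) = -1*24/7*2 = -24/7*2 = -48/7)
o(189 - 1*321) - (h/223593 - 56886/(-123230)) = -48/7 - (82549/223593 - 56886/(-123230)) = -48/7 - (82549*(1/223593) - 56886*(-1/123230)) = -48/7 - (82549/223593 + 28443/61615) = -48/7 - 1*11445912334/13776682695 = -48/7 - 11445912334/13776682695 = -741402155698/96436778865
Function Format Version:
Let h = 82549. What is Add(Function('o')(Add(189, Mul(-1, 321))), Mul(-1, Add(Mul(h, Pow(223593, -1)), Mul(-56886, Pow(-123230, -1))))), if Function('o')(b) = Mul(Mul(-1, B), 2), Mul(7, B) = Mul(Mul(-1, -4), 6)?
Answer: Rational(-741402155698, 96436778865) ≈ -7.6880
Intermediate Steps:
B = Rational(24, 7) (B = Mul(Rational(1, 7), Mul(Mul(-1, -4), 6)) = Mul(Rational(1, 7), Mul(4, 6)) = Mul(Rational(1, 7), 24) = Rational(24, 7) ≈ 3.4286)
Function('o')(b) = Rational(-48, 7) (Function('o')(b) = Mul(Mul(-1, Rational(24, 7)), 2) = Mul(Rational(-24, 7), 2) = Rational(-48, 7))
Add(Function('o')(Add(189, Mul(-1, 321))), Mul(-1, Add(Mul(h, Pow(223593, -1)), Mul(-56886, Pow(-123230, -1))))) = Add(Rational(-48, 7), Mul(-1, Add(Mul(82549, Pow(223593, -1)), Mul(-56886, Pow(-123230, -1))))) = Add(Rational(-48, 7), Mul(-1, Add(Mul(82549, Rational(1, 223593)), Mul(-56886, Rational(-1, 123230))))) = Add(Rational(-48, 7), Mul(-1, Add(Rational(82549, 223593), Rational(28443, 61615)))) = Add(Rational(-48, 7), Mul(-1, Rational(11445912334, 13776682695))) = Add(Rational(-48, 7), Rational(-11445912334, 13776682695)) = Rational(-741402155698, 96436778865)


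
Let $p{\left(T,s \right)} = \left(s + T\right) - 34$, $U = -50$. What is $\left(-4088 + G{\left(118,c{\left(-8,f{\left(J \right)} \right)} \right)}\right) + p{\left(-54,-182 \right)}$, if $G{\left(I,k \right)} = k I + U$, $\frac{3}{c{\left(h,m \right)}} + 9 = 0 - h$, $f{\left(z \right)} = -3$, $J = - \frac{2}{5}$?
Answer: $-4762$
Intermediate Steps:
$J = - \frac{2}{5}$ ($J = \left(-2\right) \frac{1}{5} = - \frac{2}{5} \approx -0.4$)
$c{\left(h,m \right)} = \frac{3}{-9 - h}$ ($c{\left(h,m \right)} = \frac{3}{-9 + \left(0 - h\right)} = \frac{3}{-9 - h}$)
$G{\left(I,k \right)} = -50 + I k$ ($G{\left(I,k \right)} = k I - 50 = I k - 50 = -50 + I k$)
$p{\left(T,s \right)} = -34 + T + s$ ($p{\left(T,s \right)} = \left(T + s\right) - 34 = -34 + T + s$)
$\left(-4088 + G{\left(118,c{\left(-8,f{\left(J \right)} \right)} \right)}\right) + p{\left(-54,-182 \right)} = \left(-4088 + \left(-50 + 118 \left(- \frac{3}{9 - 8}\right)\right)\right) - 270 = \left(-4088 + \left(-50 + 118 \left(- \frac{3}{1}\right)\right)\right) - 270 = \left(-4088 + \left(-50 + 118 \left(\left(-3\right) 1\right)\right)\right) - 270 = \left(-4088 + \left(-50 + 118 \left(-3\right)\right)\right) - 270 = \left(-4088 - 404\right) - 270 = -4492 - 270 = -4762$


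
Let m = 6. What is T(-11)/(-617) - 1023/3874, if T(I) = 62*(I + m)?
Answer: 569749/2390258 ≈ 0.23836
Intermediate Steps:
T(I) = 372 + 62*I (T(I) = 62*(I + 6) = 62*(6 + I) = 372 + 62*I)
T(-11)/(-617) - 1023/3874 = (372 + 62*(-11))/(-617) - 1023/3874 = (372 - 682)*(-1/617) - 1023*1/3874 = -310*(-1/617) - 1023/3874 = 310/617 - 1023/3874 = 569749/2390258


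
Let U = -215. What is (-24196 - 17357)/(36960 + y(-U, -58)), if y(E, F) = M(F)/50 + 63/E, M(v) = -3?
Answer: -9926550/8829389 ≈ -1.1243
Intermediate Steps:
y(E, F) = -3/50 + 63/E
(-24196 - 17357)/(36960 + y(-U, -58)) = (-24196 - 17357)/(36960 + (-3/50 + 63/((-1*(-215))))) = -41553/(36960 + (-3/50 + 63/215)) = -41553/(36960 + 501/2150) = -41553/79464501/2150 = -41553*2150/79464501 = -9926550/8829389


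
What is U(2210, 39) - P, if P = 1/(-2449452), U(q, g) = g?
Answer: 95528629/2449452 ≈ 39.000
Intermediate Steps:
P = -1/2449452 ≈ -4.0825e-7
U(2210, 39) - P = 39 - 1*(-1/2449452) = 39 + 1/2449452 = 95528629/2449452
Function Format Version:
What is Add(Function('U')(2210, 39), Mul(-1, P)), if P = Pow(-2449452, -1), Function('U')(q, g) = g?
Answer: Rational(95528629, 2449452) ≈ 39.000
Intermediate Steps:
P = Rational(-1, 2449452) ≈ -4.0825e-7
Add(Function('U')(2210, 39), Mul(-1, P)) = Add(39, Mul(-1, Rational(-1, 2449452))) = Add(39, Rational(1, 2449452)) = Rational(95528629, 2449452)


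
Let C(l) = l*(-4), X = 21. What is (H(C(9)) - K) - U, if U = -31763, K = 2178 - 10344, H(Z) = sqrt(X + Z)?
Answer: 39929 + I*sqrt(15) ≈ 39929.0 + 3.873*I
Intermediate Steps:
C(l) = -4*l
H(Z) = sqrt(21 + Z)
K = -8166
(H(C(9)) - K) - U = (sqrt(21 - 4*9) - 1*(-8166)) - 1*(-31763) = (sqrt(21 - 36) + 8166) + 31763 = (sqrt(-15) + 8166) + 31763 = (I*sqrt(15) + 8166) + 31763 = (8166 + I*sqrt(15)) + 31763 = 39929 + I*sqrt(15)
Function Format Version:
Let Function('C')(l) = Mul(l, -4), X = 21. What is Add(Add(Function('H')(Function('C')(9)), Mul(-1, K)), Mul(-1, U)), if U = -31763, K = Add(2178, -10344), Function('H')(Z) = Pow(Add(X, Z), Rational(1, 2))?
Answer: Add(39929, Mul(I, Pow(15, Rational(1, 2)))) ≈ Add(39929., Mul(3.8730, I))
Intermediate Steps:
Function('C')(l) = Mul(-4, l)
Function('H')(Z) = Pow(Add(21, Z), Rational(1, 2))
K = -8166
Add(Add(Function('H')(Function('C')(9)), Mul(-1, K)), Mul(-1, U)) = Add(Add(Pow(Add(21, Mul(-4, 9)), Rational(1, 2)), Mul(-1, -8166)), Mul(-1, -31763)) = Add(Add(Pow(Add(21, -36), Rational(1, 2)), 8166), 31763) = Add(Add(Pow(-15, Rational(1, 2)), 8166), 31763) = Add(Add(Mul(I, Pow(15, Rational(1, 2))), 8166), 31763) = Add(Add(8166, Mul(I, Pow(15, Rational(1, 2)))), 31763) = Add(39929, Mul(I, Pow(15, Rational(1, 2))))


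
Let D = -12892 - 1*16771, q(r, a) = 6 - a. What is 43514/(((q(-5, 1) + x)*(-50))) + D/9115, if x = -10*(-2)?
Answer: -43370886/1139375 ≈ -38.065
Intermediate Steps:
x = 20
D = -29663 (D = -12892 - 16771 = -29663)
43514/(((q(-5, 1) + x)*(-50))) + D/9115 = 43514/((((6 - 1*1) + 20)*(-50))) - 29663/9115 = 43514/((((6 - 1) + 20)*(-50))) - 29663*1/9115 = 43514/(((5 + 20)*(-50))) - 29663/9115 = 43514/((25*(-50))) - 29663/9115 = 43514/(-1250) - 29663/9115 = 43514*(-1/1250) - 29663/9115 = -21757/625 - 29663/9115 = -43370886/1139375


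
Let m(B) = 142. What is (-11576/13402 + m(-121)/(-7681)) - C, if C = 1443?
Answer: -74317168953/51470381 ≈ -1443.9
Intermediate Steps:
(-11576/13402 + m(-121)/(-7681)) - C = (-11576/13402 + 142/(-7681)) - 1*1443 = (-11576*1/13402 + 142*(-1/7681)) - 1443 = (-5788/6701 - 142/7681) - 1443 = -45409170/51470381 - 1443 = -74317168953/51470381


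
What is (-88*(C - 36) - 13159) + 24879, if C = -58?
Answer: 19992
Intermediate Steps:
(-88*(C - 36) - 13159) + 24879 = (-88*(-58 - 36) - 13159) + 24879 = (-88*(-94) - 13159) + 24879 = (8272 - 13159) + 24879 = -4887 + 24879 = 19992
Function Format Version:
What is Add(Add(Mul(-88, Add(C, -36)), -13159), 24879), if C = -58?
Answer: 19992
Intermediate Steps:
Add(Add(Mul(-88, Add(C, -36)), -13159), 24879) = Add(Add(Mul(-88, Add(-58, -36)), -13159), 24879) = Add(Add(Mul(-88, -94), -13159), 24879) = Add(Add(8272, -13159), 24879) = Add(-4887, 24879) = 19992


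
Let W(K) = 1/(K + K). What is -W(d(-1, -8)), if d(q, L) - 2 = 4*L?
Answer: 1/60 ≈ 0.016667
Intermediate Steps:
d(q, L) = 2 + 4*L
W(K) = 1/(2*K)
-W(d(-1, -8)) = -1/(2*(2 + 4*(-8))) = -1/(2*(2 - 32)) = -1/(2*(-30)) = -(-1)/(2*30) = -1*(-1/60) = 1/60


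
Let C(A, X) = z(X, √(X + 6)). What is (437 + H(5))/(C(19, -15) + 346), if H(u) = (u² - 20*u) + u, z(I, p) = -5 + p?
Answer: 125147/116290 - 1101*I/116290 ≈ 1.0762 - 0.0094677*I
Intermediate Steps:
C(A, X) = -5 + √(6 + X) (C(A, X) = -5 + √(X + 6) = -5 + √(6 + X))
H(u) = u² - 19*u
(437 + H(5))/(C(19, -15) + 346) = (437 + 5*(-19 + 5))/((-5 + √(6 - 15)) + 346) = (437 + 5*(-14))/((-5 + √(-9)) + 346) = (437 - 70)/((-5 + 3*I) + 346) = 367/(341 + 3*I) = 367*((341 - 3*I)/116290) = 367*(341 - 3*I)/116290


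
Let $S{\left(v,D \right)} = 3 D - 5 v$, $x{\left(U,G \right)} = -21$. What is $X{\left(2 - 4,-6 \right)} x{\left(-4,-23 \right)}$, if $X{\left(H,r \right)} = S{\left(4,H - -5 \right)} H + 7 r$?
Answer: $420$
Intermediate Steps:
$S{\left(v,D \right)} = - 5 v + 3 D$
$X{\left(H,r \right)} = 7 r + H \left(-5 + 3 H\right)$ ($X{\left(H,r \right)} = \left(\left(-5\right) 4 + 3 \left(H - -5\right)\right) H + 7 r = \left(-20 + 3 \left(H + 5\right)\right) H + 7 r = \left(-20 + 3 \left(5 + H\right)\right) H + 7 r = \left(-20 + \left(15 + 3 H\right)\right) H + 7 r = \left(-5 + 3 H\right) H + 7 r = H \left(-5 + 3 H\right) + 7 r = 7 r + H \left(-5 + 3 H\right)$)
$X{\left(2 - 4,-6 \right)} x{\left(-4,-23 \right)} = \left(7 \left(-6\right) + \left(2 - 4\right) \left(-5 + 3 \left(2 - 4\right)\right)\right) \left(-21\right) = \left(-42 + \left(2 - 4\right) \left(-5 + 3 \left(2 - 4\right)\right)\right) \left(-21\right) = \left(-42 - 2 \left(-5 + 3 \left(-2\right)\right)\right) \left(-21\right) = \left(-42 - 2 \left(-5 - 6\right)\right) \left(-21\right) = \left(-42 - -22\right) \left(-21\right) = \left(-42 + 22\right) \left(-21\right) = \left(-20\right) \left(-21\right) = 420$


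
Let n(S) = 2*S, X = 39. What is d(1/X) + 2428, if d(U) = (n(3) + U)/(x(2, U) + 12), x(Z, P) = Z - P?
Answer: 264699/109 ≈ 2428.4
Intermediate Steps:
d(U) = (6 + U)/(14 - U) (d(U) = (2*3 + U)/((2 - U) + 12) = (6 + U)/(14 - U))
d(1/X) + 2428 = (-6 - 1/39)/(-14 + 1/39) + 2428 = (-6 - 1*1/39)/(-14 + 1/39) + 2428 = (-6 - 1/39)/(-545/39) + 2428 = -39/545*(-235/39) + 2428 = 47/109 + 2428 = 264699/109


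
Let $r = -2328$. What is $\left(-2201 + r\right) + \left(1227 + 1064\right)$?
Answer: $-2238$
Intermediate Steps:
$\left(-2201 + r\right) + \left(1227 + 1064\right) = \left(-2201 - 2328\right) + \left(1227 + 1064\right) = -4529 + 2291 = -2238$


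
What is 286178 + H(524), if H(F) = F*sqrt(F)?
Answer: 286178 + 1048*sqrt(131) ≈ 2.9817e+5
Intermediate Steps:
H(F) = F**(3/2)
286178 + H(524) = 286178 + 524**(3/2) = 286178 + 1048*sqrt(131)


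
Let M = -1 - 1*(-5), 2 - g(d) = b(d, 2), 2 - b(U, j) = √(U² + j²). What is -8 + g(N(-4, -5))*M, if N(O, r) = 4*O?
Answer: -8 + 8*√65 ≈ 56.498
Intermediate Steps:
b(U, j) = 2 - √(U² + j²)
g(d) = √(4 + d²) (g(d) = 2 - (2 - √(d² + 2²)) = 2 - (2 - √(d² + 4)) = 2 - (2 - √(4 + d²)) = 2 + (-2 + √(4 + d²)) = √(4 + d²))
M = 4 (M = -1 + 5 = 4)
-8 + g(N(-4, -5))*M = -8 + √(4 + (4*(-4))²)*4 = -8 + √(4 + (-16)²)*4 = -8 + √(4 + 256)*4 = -8 + √260*4 = -8 + (2*√65)*4 = -8 + 8*√65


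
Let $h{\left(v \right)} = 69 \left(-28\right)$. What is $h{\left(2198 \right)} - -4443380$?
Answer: $4441448$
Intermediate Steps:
$h{\left(v \right)} = -1932$
$h{\left(2198 \right)} - -4443380 = -1932 - -4443380 = -1932 + 4443380 = 4441448$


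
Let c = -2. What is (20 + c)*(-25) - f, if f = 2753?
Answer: -3203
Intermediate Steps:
(20 + c)*(-25) - f = (20 - 2)*(-25) - 1*2753 = 18*(-25) - 2753 = -450 - 2753 = -3203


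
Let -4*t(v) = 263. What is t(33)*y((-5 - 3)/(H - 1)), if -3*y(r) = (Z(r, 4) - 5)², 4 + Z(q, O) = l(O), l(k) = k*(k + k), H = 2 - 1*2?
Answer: 139127/12 ≈ 11594.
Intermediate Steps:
H = 0 (H = 2 - 2 = 0)
t(v) = -263/4 (t(v) = -¼*263 = -263/4)
l(k) = 2*k² (l(k) = k*(2*k) = 2*k²)
Z(q, O) = -4 + 2*O²
y(r) = -529/3 (y(r) = -((-4 + 2*4²) - 5)²/3 = -((-4 + 2*16) - 5)²/3 = -((-4 + 32) - 5)²/3 = -(28 - 5)²/3 = -⅓*23² = -⅓*529 = -529/3)
t(33)*y((-5 - 3)/(H - 1)) = -263/4*(-529/3) = 139127/12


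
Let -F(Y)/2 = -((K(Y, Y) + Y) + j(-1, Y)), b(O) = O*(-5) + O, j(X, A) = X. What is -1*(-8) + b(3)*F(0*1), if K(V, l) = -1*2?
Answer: 80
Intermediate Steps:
K(V, l) = -2
b(O) = -4*O (b(O) = -5*O + O = -4*O)
F(Y) = -6 + 2*Y (F(Y) = -(-2)*((-2 + Y) - 1) = -(-2)*(-3 + Y) = -2*(3 - Y) = -6 + 2*Y)
-1*(-8) + b(3)*F(0*1) = -1*(-8) + (-4*3)*(-6 + 2*(0*1)) = 8 - 12*(-6 + 2*0) = 8 - 12*(-6 + 0) = 8 - 12*(-6) = 8 + 72 = 80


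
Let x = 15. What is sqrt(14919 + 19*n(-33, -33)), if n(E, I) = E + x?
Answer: sqrt(14577) ≈ 120.74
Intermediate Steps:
n(E, I) = 15 + E (n(E, I) = E + 15 = 15 + E)
sqrt(14919 + 19*n(-33, -33)) = sqrt(14919 + 19*(15 - 33)) = sqrt(14919 + 19*(-18)) = sqrt(14919 - 342) = sqrt(14577)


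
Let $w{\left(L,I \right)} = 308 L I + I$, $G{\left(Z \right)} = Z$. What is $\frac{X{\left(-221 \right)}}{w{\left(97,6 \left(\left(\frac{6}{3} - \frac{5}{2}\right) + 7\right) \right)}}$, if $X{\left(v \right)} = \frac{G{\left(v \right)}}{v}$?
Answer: $\frac{1}{1165203} \approx 8.5822 \cdot 10^{-7}$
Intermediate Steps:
$w{\left(L,I \right)} = I + 308 I L$ ($w{\left(L,I \right)} = 308 I L + I = I + 308 I L$)
$X{\left(v \right)} = 1$ ($X{\left(v \right)} = \frac{v}{v} = 1$)
$\frac{X{\left(-221 \right)}}{w{\left(97,6 \left(\left(\frac{6}{3} - \frac{5}{2}\right) + 7\right) \right)}} = 1 \frac{1}{6 \left(\left(\frac{6}{3} - \frac{5}{2}\right) + 7\right) \left(1 + 308 \cdot 97\right)} = 1 \frac{1}{6 \left(\left(6 \cdot \frac{1}{3} - \frac{5}{2}\right) + 7\right) \left(1 + 29876\right)} = 1 \frac{1}{6 \left(\left(2 - \frac{5}{2}\right) + 7\right) 29877} = 1 \frac{1}{6 \left(- \frac{1}{2} + 7\right) 29877} = 1 \frac{1}{6 \cdot \frac{13}{2} \cdot 29877} = 1 \frac{1}{39 \cdot 29877} = 1 \cdot \frac{1}{1165203} = \frac{1}{1165203}$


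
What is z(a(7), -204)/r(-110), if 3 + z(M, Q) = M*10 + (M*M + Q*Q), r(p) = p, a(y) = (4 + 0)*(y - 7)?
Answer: -3783/10 ≈ -378.30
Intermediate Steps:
a(y) = -28 + 4*y (a(y) = 4*(-7 + y) = -28 + 4*y)
z(M, Q) = -3 + M² + Q² + 10*M (z(M, Q) = -3 + (M*10 + (M*M + Q*Q)) = -3 + (10*M + (M² + Q²)) = -3 + (M² + Q² + 10*M) = -3 + M² + Q² + 10*M)
z(a(7), -204)/r(-110) = (-3 + (-28 + 4*7)² + (-204)² + 10*(-28 + 4*7))/(-110) = (-3 + (-28 + 28)² + 41616 + 10*(-28 + 28))*(-1/110) = (-3 + 0² + 41616 + 10*0)*(-1/110) = (-3 + 0 + 41616 + 0)*(-1/110) = 41613*(-1/110) = -3783/10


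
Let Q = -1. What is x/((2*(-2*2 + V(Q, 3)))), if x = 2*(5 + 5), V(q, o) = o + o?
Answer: 5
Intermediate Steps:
V(q, o) = 2*o
x = 20 (x = 2*10 = 20)
x/((2*(-2*2 + V(Q, 3)))) = 20/((2*(-2*2 + 2*3))) = 20/((2*(-4 + 6))) = 20/((2*2)) = 20/4 = 20*(1/4) = 5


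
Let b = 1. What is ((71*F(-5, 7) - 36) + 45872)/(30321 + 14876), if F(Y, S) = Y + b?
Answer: 45552/45197 ≈ 1.0079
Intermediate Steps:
F(Y, S) = 1 + Y (F(Y, S) = Y + 1 = 1 + Y)
((71*F(-5, 7) - 36) + 45872)/(30321 + 14876) = ((71*(1 - 5) - 36) + 45872)/(30321 + 14876) = ((71*(-4) - 36) + 45872)/45197 = ((-284 - 36) + 45872)*(1/45197) = (-320 + 45872)*(1/45197) = 45552*(1/45197) = 45552/45197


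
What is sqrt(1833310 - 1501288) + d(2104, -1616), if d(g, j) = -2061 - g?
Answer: -4165 + sqrt(332022) ≈ -3588.8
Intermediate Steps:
sqrt(1833310 - 1501288) + d(2104, -1616) = sqrt(1833310 - 1501288) + (-2061 - 1*2104) = sqrt(332022) + (-2061 - 2104) = sqrt(332022) - 4165 = -4165 + sqrt(332022)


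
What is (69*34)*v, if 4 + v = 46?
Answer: 98532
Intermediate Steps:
v = 42 (v = -4 + 46 = 42)
(69*34)*v = (69*34)*42 = 2346*42 = 98532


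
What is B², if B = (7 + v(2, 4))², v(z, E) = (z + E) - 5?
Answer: 4096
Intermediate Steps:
v(z, E) = -5 + E + z (v(z, E) = (E + z) - 5 = -5 + E + z)
B = 64 (B = (7 + (-5 + 4 + 2))² = (7 + 1)² = 8² = 64)
B² = 64² = 4096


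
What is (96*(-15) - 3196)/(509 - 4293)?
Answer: 1159/946 ≈ 1.2252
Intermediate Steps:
(96*(-15) - 3196)/(509 - 4293) = (-1440 - 3196)/(-3784) = -4636*(-1/3784) = 1159/946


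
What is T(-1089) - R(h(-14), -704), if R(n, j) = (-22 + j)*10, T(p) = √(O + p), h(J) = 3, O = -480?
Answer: 7260 + I*√1569 ≈ 7260.0 + 39.611*I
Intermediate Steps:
T(p) = √(-480 + p)
R(n, j) = -220 + 10*j
T(-1089) - R(h(-14), -704) = √(-480 - 1089) - (-220 + 10*(-704)) = √(-1569) - (-220 - 7040) = I*√1569 - 1*(-7260) = I*√1569 + 7260 = 7260 + I*√1569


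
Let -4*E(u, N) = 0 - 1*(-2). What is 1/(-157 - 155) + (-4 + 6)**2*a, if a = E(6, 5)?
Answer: -625/312 ≈ -2.0032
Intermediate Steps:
E(u, N) = -1/2 (E(u, N) = -(0 - 1*(-2))/4 = -(0 + 2)/4 = -1/4*2 = -1/2)
a = -1/2 ≈ -0.50000
1/(-157 - 155) + (-4 + 6)**2*a = 1/(-157 - 155) + (-4 + 6)**2*(-1/2) = 1/(-312) + 2**2*(-1/2) = -1/312 + 4*(-1/2) = -1/312 - 2 = -625/312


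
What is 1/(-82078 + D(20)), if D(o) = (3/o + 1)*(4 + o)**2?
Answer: -5/407078 ≈ -1.2283e-5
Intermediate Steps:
D(o) = (4 + o)**2*(1 + 3/o) (D(o) = (1 + 3/o)*(4 + o)**2 = (4 + o)**2*(1 + 3/o))
1/(-82078 + D(20)) = 1/(-82078 + (4 + 20)**2*(3 + 20)/20) = 1/(-82078 + (1/20)*24**2*23) = 1/(-82078 + (1/20)*576*23) = 1/(-82078 + 3312/5) = 1/(-407078/5) = -5/407078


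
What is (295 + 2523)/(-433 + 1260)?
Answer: 2818/827 ≈ 3.4075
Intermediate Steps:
(295 + 2523)/(-433 + 1260) = 2818/827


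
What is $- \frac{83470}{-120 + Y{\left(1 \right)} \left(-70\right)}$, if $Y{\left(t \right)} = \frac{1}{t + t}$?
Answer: $\frac{16694}{31} \approx 538.52$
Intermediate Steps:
$Y{\left(t \right)} = \frac{1}{2 t}$
$- \frac{83470}{-120 + Y{\left(1 \right)} \left(-70\right)} = - \frac{83470}{-120 + \frac{1}{2 \cdot 1} \left(-70\right)} = - \frac{83470}{-120 + \frac{1}{2} \cdot 1 \left(-70\right)} = - \frac{83470}{-120 + \frac{1}{2} \left(-70\right)} = - \frac{83470}{-120 - 35} = - \frac{83470}{-155} = \left(-83470\right) \left(- \frac{1}{155}\right) = \frac{16694}{31}$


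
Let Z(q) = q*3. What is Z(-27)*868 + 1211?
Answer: -69097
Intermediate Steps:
Z(q) = 3*q
Z(-27)*868 + 1211 = (3*(-27))*868 + 1211 = -81*868 + 1211 = -70308 + 1211 = -69097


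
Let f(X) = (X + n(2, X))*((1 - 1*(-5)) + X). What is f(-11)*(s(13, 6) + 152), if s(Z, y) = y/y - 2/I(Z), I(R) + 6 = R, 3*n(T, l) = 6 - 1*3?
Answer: 53450/7 ≈ 7635.7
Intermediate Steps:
n(T, l) = 1 (n(T, l) = (6 - 1*3)/3 = (6 - 3)/3 = (⅓)*3 = 1)
I(R) = -6 + R
f(X) = (1 + X)*(6 + X) (f(X) = (X + 1)*((1 - 1*(-5)) + X) = (1 + X)*((1 + 5) + X) = (1 + X)*(6 + X))
s(Z, y) = 1 - 2/(-6 + Z) (s(Z, y) = y/y - 2/(-6 + Z) = 1 - 2/(-6 + Z))
f(-11)*(s(13, 6) + 152) = (6 + (-11)² + 7*(-11))*((-8 + 13)/(-6 + 13) + 152) = (6 + 121 - 77)*(5/7 + 152) = 50*((⅐)*5 + 152) = 50*(5/7 + 152) = 50*(1069/7) = 53450/7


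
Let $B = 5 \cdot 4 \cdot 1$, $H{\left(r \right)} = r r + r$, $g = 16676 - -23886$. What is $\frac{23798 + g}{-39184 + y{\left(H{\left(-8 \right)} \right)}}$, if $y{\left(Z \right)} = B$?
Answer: $- \frac{16090}{9791} \approx -1.6433$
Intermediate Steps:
$g = 40562$ ($g = 16676 + 23886 = 40562$)
$H{\left(r \right)} = r + r^{2}$ ($H{\left(r \right)} = r^{2} + r = r + r^{2}$)
$B = 20$ ($B = 20 \cdot 1 = 20$)
$y{\left(Z \right)} = 20$
$\frac{23798 + g}{-39184 + y{\left(H{\left(-8 \right)} \right)}} = \frac{23798 + 40562}{-39184 + 20} = \frac{64360}{-39164} = 64360 \left(- \frac{1}{39164}\right) = - \frac{16090}{9791}$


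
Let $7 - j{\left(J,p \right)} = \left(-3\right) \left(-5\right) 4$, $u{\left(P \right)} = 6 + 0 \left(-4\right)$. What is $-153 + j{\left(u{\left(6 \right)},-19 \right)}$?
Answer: $-206$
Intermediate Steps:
$u{\left(P \right)} = 6$ ($u{\left(P \right)} = 6 + 0 = 6$)
$j{\left(J,p \right)} = -53$ ($j{\left(J,p \right)} = 7 - \left(-3\right) \left(-5\right) 4 = 7 - 15 \cdot 4 = 7 - 60 = -53$)
$-153 + j{\left(u{\left(6 \right)},-19 \right)} = -153 - 53 = -206$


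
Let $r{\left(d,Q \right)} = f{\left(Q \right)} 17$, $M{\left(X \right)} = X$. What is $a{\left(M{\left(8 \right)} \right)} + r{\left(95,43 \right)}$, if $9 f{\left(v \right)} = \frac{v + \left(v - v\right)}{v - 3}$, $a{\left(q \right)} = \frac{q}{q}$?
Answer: $\frac{1091}{360} \approx 3.0306$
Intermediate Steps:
$a{\left(q \right)} = 1$
$f{\left(v \right)} = \frac{v}{9 \left(-3 + v\right)}$ ($f{\left(v \right)} = \frac{\left(v + \left(v - v\right)\right) \frac{1}{v - 3}}{9} = \frac{\left(v + 0\right) \frac{1}{-3 + v}}{9} = \frac{v \frac{1}{-3 + v}}{9} = \frac{v}{9 \left(-3 + v\right)}$)
$r{\left(d,Q \right)} = \frac{17 Q}{9 \left(-3 + Q\right)}$ ($r{\left(d,Q \right)} = \frac{Q}{9 \left(-3 + Q\right)} 17 = \frac{17 Q}{9 \left(-3 + Q\right)}$)
$a{\left(M{\left(8 \right)} \right)} + r{\left(95,43 \right)} = 1 + \frac{17}{9} \cdot 43 \frac{1}{-3 + 43} = 1 + \frac{17}{9} \cdot 43 \cdot \frac{1}{40} = 1 + \frac{731}{360} = \frac{1091}{360}$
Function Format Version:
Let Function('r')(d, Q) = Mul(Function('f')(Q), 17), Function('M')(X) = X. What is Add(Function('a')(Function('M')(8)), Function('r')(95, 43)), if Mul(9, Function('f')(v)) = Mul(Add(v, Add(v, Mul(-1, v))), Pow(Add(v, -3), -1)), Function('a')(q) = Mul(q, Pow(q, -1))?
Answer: Rational(1091, 360) ≈ 3.0306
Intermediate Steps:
Function('a')(q) = 1
Function('f')(v) = Mul(Rational(1, 9), v, Pow(Add(-3, v), -1)) (Function('f')(v) = Mul(Rational(1, 9), Mul(Add(v, Add(v, Mul(-1, v))), Pow(Add(v, -3), -1))) = Mul(Rational(1, 9), Mul(Add(v, 0), Pow(Add(-3, v), -1))) = Mul(Rational(1, 9), Mul(v, Pow(Add(-3, v), -1))) = Mul(Rational(1, 9), v, Pow(Add(-3, v), -1)))
Function('r')(d, Q) = Mul(Rational(17, 9), Q, Pow(Add(-3, Q), -1)) (Function('r')(d, Q) = Mul(Mul(Rational(1, 9), Q, Pow(Add(-3, Q), -1)), 17) = Mul(Rational(17, 9), Q, Pow(Add(-3, Q), -1)))
Add(Function('a')(Function('M')(8)), Function('r')(95, 43)) = Add(1, Mul(Rational(17, 9), 43, Pow(Add(-3, 43), -1))) = Add(1, Mul(Rational(17, 9), 43, Pow(40, -1))) = Add(1, Mul(Rational(17, 9), 43, Rational(1, 40))) = Add(1, Rational(731, 360)) = Rational(1091, 360)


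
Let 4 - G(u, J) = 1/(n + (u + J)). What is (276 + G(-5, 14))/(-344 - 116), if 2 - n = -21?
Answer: -8959/14720 ≈ -0.60863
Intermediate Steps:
n = 23 (n = 2 - 1*(-21) = 2 + 21 = 23)
G(u, J) = 4 - 1/(23 + J + u) (G(u, J) = 4 - 1/(23 + (u + J)) = 4 - 1/(23 + (J + u)) = 4 - 1/(23 + J + u))
(276 + G(-5, 14))/(-344 - 116) = (276 + (91 + 4*14 + 4*(-5))/(23 + 14 - 5))/(-344 - 116) = (276 + (91 + 56 - 20)/32)/(-460) = (276 + (1/32)*127)*(-1/460) = (276 + 127/32)*(-1/460) = (8959/32)*(-1/460) = -8959/14720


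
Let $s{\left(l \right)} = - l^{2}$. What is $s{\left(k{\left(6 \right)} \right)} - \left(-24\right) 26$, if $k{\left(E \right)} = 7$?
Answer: $575$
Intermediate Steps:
$s{\left(k{\left(6 \right)} \right)} - \left(-24\right) 26 = - 7^{2} - \left(-24\right) 26 = \left(-1\right) 49 - -624 = -49 + 624 = 575$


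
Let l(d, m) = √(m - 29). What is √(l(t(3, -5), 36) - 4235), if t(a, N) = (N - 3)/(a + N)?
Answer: √(-4235 + √7) ≈ 65.057*I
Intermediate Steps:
t(a, N) = (-3 + N)/(N + a)
l(d, m) = √(-29 + m)
√(l(t(3, -5), 36) - 4235) = √(√(-29 + 36) - 4235) = √(√7 - 4235) = √(-4235 + √7)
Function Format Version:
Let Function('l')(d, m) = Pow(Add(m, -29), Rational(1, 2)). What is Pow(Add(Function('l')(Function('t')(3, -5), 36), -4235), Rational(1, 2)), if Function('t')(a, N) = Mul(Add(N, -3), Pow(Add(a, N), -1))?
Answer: Pow(Add(-4235, Pow(7, Rational(1, 2))), Rational(1, 2)) ≈ Mul(65.057, I)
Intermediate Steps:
Function('t')(a, N) = Mul(Pow(Add(N, a), -1), Add(-3, N)) (Function('t')(a, N) = Mul(Add(-3, N), Pow(Add(N, a), -1)) = Mul(Pow(Add(N, a), -1), Add(-3, N)))
Function('l')(d, m) = Pow(Add(-29, m), Rational(1, 2))
Pow(Add(Function('l')(Function('t')(3, -5), 36), -4235), Rational(1, 2)) = Pow(Add(Pow(Add(-29, 36), Rational(1, 2)), -4235), Rational(1, 2)) = Pow(Add(Pow(7, Rational(1, 2)), -4235), Rational(1, 2)) = Pow(Add(-4235, Pow(7, Rational(1, 2))), Rational(1, 2))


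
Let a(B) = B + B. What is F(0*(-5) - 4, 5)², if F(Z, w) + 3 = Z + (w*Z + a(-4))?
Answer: 1225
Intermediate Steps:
a(B) = 2*B
F(Z, w) = -11 + Z + Z*w (F(Z, w) = -3 + (Z + (w*Z + 2*(-4))) = -3 + (Z + (Z*w - 8)) = -3 + (Z + (-8 + Z*w)) = -3 + (-8 + Z + Z*w) = -11 + Z + Z*w)
F(0*(-5) - 4, 5)² = (-11 + (0*(-5) - 4) + (0*(-5) - 4)*5)² = (-11 + (0 - 4) + (0 - 4)*5)² = (-11 - 4 - 4*5)² = (-11 - 4 - 20)² = (-35)² = 1225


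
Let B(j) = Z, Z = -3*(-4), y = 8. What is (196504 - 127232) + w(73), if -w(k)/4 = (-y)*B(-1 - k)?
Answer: 69656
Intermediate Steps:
Z = 12
B(j) = 12
w(k) = 384 (w(k) = -4*(-1*8)*12 = -(-32)*12 = -4*(-96) = 384)
(196504 - 127232) + w(73) = (196504 - 127232) + 384 = 69272 + 384 = 69656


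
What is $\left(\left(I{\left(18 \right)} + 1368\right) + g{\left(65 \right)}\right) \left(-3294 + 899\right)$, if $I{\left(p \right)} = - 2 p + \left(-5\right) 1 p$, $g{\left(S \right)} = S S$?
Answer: $-13093465$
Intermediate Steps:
$g{\left(S \right)} = S^{2}$
$I{\left(p \right)} = - 7 p$ ($I{\left(p \right)} = - 2 p - 5 p = - 7 p$)
$\left(\left(I{\left(18 \right)} + 1368\right) + g{\left(65 \right)}\right) \left(-3294 + 899\right) = \left(\left(\left(-7\right) 18 + 1368\right) + 65^{2}\right) \left(-3294 + 899\right) = \left(\left(-126 + 1368\right) + 4225\right) \left(-2395\right) = \left(1242 + 4225\right) \left(-2395\right) = 5467 \left(-2395\right) = -13093465$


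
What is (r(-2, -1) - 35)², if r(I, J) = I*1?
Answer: 1369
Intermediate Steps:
r(I, J) = I
(r(-2, -1) - 35)² = (-2 - 35)² = (-37)² = 1369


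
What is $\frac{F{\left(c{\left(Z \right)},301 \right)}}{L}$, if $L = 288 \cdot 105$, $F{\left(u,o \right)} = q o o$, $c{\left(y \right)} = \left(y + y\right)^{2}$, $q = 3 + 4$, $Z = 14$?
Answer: $\frac{90601}{4320} \approx 20.972$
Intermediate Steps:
$q = 7$
$c{\left(y \right)} = 4 y^{2}$ ($c{\left(y \right)} = \left(2 y\right)^{2} = 4 y^{2}$)
$F{\left(u,o \right)} = 7 o^{2}$ ($F{\left(u,o \right)} = 7 o o = 7 o^{2}$)
$L = 30240$
$\frac{F{\left(c{\left(Z \right)},301 \right)}}{L} = \frac{7 \cdot 301^{2}}{30240} = 7 \cdot 90601 \cdot \frac{1}{30240} = 634207 \cdot \frac{1}{30240} = \frac{90601}{4320}$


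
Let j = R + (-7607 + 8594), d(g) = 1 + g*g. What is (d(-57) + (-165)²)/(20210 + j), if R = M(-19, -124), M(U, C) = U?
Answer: 30475/21178 ≈ 1.4390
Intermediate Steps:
R = -19
d(g) = 1 + g²
j = 968 (j = -19 + (-7607 + 8594) = -19 + 987 = 968)
(d(-57) + (-165)²)/(20210 + j) = ((1 + (-57)²) + (-165)²)/(20210 + 968) = ((1 + 3249) + 27225)/21178 = (3250 + 27225)*(1/21178) = 30475*(1/21178) = 30475/21178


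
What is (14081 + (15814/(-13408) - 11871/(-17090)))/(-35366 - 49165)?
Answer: -806611886357/4842415816080 ≈ -0.16657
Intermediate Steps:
(14081 + (15814/(-13408) - 11871/(-17090)))/(-35366 - 49165) = (14081 + (15814*(-1/13408) - 11871*(-1/17090)))/(-84531) = (14081 + (-7907/6704 + 11871/17090))*(-1/84531) = (14081 - 27773723/57285680)*(-1/84531) = (806611886357/57285680)*(-1/84531) = -806611886357/4842415816080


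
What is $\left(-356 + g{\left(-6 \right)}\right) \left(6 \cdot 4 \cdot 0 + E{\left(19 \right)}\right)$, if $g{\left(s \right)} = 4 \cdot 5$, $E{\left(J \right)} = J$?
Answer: $-6384$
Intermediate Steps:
$g{\left(s \right)} = 20$
$\left(-356 + g{\left(-6 \right)}\right) \left(6 \cdot 4 \cdot 0 + E{\left(19 \right)}\right) = \left(-356 + 20\right) \left(6 \cdot 4 \cdot 0 + 19\right) = - 336 \left(24 \cdot 0 + 19\right) = - 336 \left(0 + 19\right) = \left(-336\right) 19 = -6384$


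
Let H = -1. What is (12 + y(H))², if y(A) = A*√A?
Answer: (12 - I)² ≈ 143.0 - 24.0*I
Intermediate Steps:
y(A) = A^(3/2)
(12 + y(H))² = (12 + (-1)^(3/2))² = (12 - I)²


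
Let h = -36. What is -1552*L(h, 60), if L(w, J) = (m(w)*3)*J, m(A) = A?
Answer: 10056960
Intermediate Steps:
L(w, J) = 3*J*w (L(w, J) = (w*3)*J = (3*w)*J = 3*J*w)
-1552*L(h, 60) = -4656*60*(-36) = -1552*(-6480) = 10056960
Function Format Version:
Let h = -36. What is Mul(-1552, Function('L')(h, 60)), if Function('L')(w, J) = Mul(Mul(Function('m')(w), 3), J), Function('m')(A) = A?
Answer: 10056960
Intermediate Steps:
Function('L')(w, J) = Mul(3, J, w) (Function('L')(w, J) = Mul(Mul(w, 3), J) = Mul(Mul(3, w), J) = Mul(3, J, w))
Mul(-1552, Function('L')(h, 60)) = Mul(-1552, Mul(3, 60, -36)) = Mul(-1552, -6480) = 10056960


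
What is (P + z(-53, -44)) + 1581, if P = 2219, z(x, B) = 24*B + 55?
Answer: 2799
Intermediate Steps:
z(x, B) = 55 + 24*B
(P + z(-53, -44)) + 1581 = (2219 + (55 + 24*(-44))) + 1581 = (2219 + (55 - 1056)) + 1581 = (2219 - 1001) + 1581 = 1218 + 1581 = 2799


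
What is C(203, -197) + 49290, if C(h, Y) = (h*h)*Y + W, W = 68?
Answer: -8068815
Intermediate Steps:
C(h, Y) = 68 + Y*h² (C(h, Y) = (h*h)*Y + 68 = h²*Y + 68 = Y*h² + 68 = 68 + Y*h²)
C(203, -197) + 49290 = (68 - 197*203²) + 49290 = (68 - 197*41209) + 49290 = (68 - 8118173) + 49290 = -8118105 + 49290 = -8068815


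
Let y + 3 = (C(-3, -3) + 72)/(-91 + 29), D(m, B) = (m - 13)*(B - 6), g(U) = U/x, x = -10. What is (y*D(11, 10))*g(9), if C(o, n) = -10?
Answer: -144/5 ≈ -28.800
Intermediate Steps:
g(U) = -U/10 (g(U) = U/(-10) = U*(-⅒) = -U/10)
D(m, B) = (-13 + m)*(-6 + B)
y = -4 (y = -3 + (-10 + 72)/(-91 + 29) = -3 + 62/(-62) = -3 + 62*(-1/62) = -3 - 1 = -4)
(y*D(11, 10))*g(9) = (-4*(78 - 13*10 - 6*11 + 10*11))*(-⅒*9) = -4*(78 - 130 - 66 + 110)*(-9/10) = -4*(-8)*(-9/10) = 32*(-9/10) = -144/5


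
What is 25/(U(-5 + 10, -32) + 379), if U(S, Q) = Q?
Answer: 25/347 ≈ 0.072046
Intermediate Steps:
25/(U(-5 + 10, -32) + 379) = 25/(-32 + 379) = 25/347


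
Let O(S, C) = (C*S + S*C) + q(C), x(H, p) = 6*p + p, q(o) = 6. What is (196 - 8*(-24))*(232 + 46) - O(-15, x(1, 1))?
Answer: 108068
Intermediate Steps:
x(H, p) = 7*p
O(S, C) = 6 + 2*C*S (O(S, C) = (C*S + S*C) + 6 = (C*S + C*S) + 6 = 2*C*S + 6 = 6 + 2*C*S)
(196 - 8*(-24))*(232 + 46) - O(-15, x(1, 1)) = (196 - 8*(-24))*(232 + 46) - (6 + 2*(7*1)*(-15)) = (196 + 192)*278 - (6 + 2*7*(-15)) = 388*278 - (6 - 210) = 107864 - 1*(-204) = 107864 + 204 = 108068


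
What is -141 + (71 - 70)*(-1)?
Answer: -142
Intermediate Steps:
-141 + (71 - 70)*(-1) = -141 + 1*(-1) = -141 - 1 = -142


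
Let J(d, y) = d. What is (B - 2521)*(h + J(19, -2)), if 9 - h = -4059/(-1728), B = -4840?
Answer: -36252925/192 ≈ -1.8882e+5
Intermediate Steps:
h = 1277/192 (h = 9 - (-4059)/(-1728) = 9 - (-4059)*(-1)/1728 = 9 - 1*451/192 = 9 - 451/192 = 1277/192 ≈ 6.6510)
(B - 2521)*(h + J(19, -2)) = (-4840 - 2521)*(1277/192 + 19) = -7361*4925/192 = -36252925/192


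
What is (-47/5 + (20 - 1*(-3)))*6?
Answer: 408/5 ≈ 81.600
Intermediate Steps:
(-47/5 + (20 - 1*(-3)))*6 = (-47*⅕ + (20 + 3))*6 = (-47/5 + 23)*6 = (68/5)*6 = 408/5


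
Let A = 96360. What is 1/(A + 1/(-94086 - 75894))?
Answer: 169980/16379272799 ≈ 1.0378e-5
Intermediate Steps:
1/(A + 1/(-94086 - 75894)) = 1/(96360 + 1/(-94086 - 75894)) = 1/(96360 + 1/(-169980)) = 1/(96360 - 1/169980) = 1/(16379272799/169980) = 169980/16379272799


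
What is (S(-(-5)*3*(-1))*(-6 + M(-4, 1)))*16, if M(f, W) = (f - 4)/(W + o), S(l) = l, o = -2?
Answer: -480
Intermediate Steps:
M(f, W) = (-4 + f)/(-2 + W) (M(f, W) = (f - 4)/(W - 2) = (-4 + f)/(-2 + W))
(S(-(-5)*3*(-1))*(-6 + M(-4, 1)))*16 = ((-(-5)*3*(-1))*(-6 + (-4 - 4)/(-2 + 1)))*16 = ((-5*(-3)*(-1))*(-6 - 8/(-1)))*16 = ((15*(-1))*(-6 - 1*(-8)))*16 = -15*(-6 + 8)*16 = -15*2*16 = -30*16 = -480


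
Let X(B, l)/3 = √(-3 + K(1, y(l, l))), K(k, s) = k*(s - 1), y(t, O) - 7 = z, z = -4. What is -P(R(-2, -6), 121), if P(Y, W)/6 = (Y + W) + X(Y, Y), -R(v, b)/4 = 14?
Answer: -390 - 18*I ≈ -390.0 - 18.0*I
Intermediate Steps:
y(t, O) = 3 (y(t, O) = 7 - 4 = 3)
R(v, b) = -56 (R(v, b) = -4*14 = -56)
K(k, s) = k*(-1 + s)
X(B, l) = 3*I (X(B, l) = 3*√(-3 + 1*(-1 + 3)) = 3*√(-3 + 1*2) = 3*√(-3 + 2) = 3*√(-1) = 3*I)
P(Y, W) = 6*W + 6*Y + 18*I (P(Y, W) = 6*((Y + W) + 3*I) = 6*((W + Y) + 3*I) = 6*(W + Y + 3*I) = 6*W + 6*Y + 18*I)
-P(R(-2, -6), 121) = -(6*121 + 6*(-56) + 18*I) = -(726 - 336 + 18*I) = -(390 + 18*I) = -390 - 18*I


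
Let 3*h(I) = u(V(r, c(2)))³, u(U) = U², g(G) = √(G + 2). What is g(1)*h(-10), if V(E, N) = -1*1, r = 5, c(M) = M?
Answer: √3/3 ≈ 0.57735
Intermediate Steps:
V(E, N) = -1
g(G) = √(2 + G)
h(I) = ⅓ (h(I) = ((-1)²)³/3 = (⅓)*1³ = (⅓)*1 = ⅓)
g(1)*h(-10) = √(2 + 1)*(⅓) = √3*(⅓) = √3/3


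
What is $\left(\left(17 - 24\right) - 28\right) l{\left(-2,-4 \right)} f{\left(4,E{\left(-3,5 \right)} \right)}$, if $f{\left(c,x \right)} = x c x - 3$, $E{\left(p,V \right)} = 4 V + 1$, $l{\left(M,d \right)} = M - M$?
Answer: $0$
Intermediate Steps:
$l{\left(M,d \right)} = 0$
$E{\left(p,V \right)} = 1 + 4 V$
$f{\left(c,x \right)} = -3 + c x^{2}$ ($f{\left(c,x \right)} = c x x - 3 = c x^{2} - 3 = -3 + c x^{2}$)
$\left(\left(17 - 24\right) - 28\right) l{\left(-2,-4 \right)} f{\left(4,E{\left(-3,5 \right)} \right)} = \left(\left(17 - 24\right) - 28\right) 0 \left(-3 + 4 \left(1 + 4 \cdot 5\right)^{2}\right) = \left(-7 - 28\right) 0 \left(-3 + 4 \left(1 + 20\right)^{2}\right) = \left(-35\right) 0 \left(-3 + 4 \cdot 21^{2}\right) = 0 \left(-3 + 4 \cdot 441\right) = 0 \left(-3 + 1764\right) = 0 \cdot 1761 = 0$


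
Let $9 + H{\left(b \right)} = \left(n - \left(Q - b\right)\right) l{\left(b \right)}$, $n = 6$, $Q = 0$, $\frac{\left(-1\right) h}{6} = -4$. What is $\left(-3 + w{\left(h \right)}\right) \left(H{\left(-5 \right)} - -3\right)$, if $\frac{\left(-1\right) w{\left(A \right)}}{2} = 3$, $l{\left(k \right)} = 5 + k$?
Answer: $54$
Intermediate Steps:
$h = 24$ ($h = \left(-6\right) \left(-4\right) = 24$)
$w{\left(A \right)} = -6$ ($w{\left(A \right)} = \left(-2\right) 3 = -6$)
$H{\left(b \right)} = -9 + \left(5 + b\right) \left(6 + b\right)$ ($H{\left(b \right)} = -9 + \left(6 + \left(b - 0\right)\right) \left(5 + b\right) = -9 + \left(6 + \left(b + 0\right)\right) \left(5 + b\right) = -9 + \left(6 + b\right) \left(5 + b\right) = -9 + \left(5 + b\right) \left(6 + b\right)$)
$\left(-3 + w{\left(h \right)}\right) \left(H{\left(-5 \right)} - -3\right) = \left(-3 - 6\right) \left(\left(21 + \left(-5\right)^{2} + 11 \left(-5\right)\right) - -3\right) = - 9 \left(\left(21 + 25 - 55\right) + 3\right) = - 9 \left(-9 + 3\right) = \left(-9\right) \left(-6\right) = 54$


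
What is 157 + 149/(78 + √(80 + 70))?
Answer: 157210/989 - 745*√6/5934 ≈ 158.65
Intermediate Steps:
157 + 149/(78 + √(80 + 70)) = 157 + 149/(78 + √150) = 157 + 149/(78 + 5*√6)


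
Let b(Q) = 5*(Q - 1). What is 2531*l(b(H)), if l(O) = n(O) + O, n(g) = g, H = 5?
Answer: 101240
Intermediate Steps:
b(Q) = -5 + 5*Q (b(Q) = 5*(-1 + Q) = -5 + 5*Q)
l(O) = 2*O (l(O) = O + O = 2*O)
2531*l(b(H)) = 2531*(2*(-5 + 5*5)) = 2531*(2*(-5 + 25)) = 2531*(2*20) = 2531*40 = 101240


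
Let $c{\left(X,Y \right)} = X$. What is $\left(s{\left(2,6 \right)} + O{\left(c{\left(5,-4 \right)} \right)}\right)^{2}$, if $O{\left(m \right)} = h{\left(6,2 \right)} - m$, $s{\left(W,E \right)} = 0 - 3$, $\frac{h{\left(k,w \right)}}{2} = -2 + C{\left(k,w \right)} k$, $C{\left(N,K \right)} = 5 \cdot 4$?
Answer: $51984$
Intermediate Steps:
$C{\left(N,K \right)} = 20$
$h{\left(k,w \right)} = -4 + 40 k$ ($h{\left(k,w \right)} = 2 \left(-2 + 20 k\right) = -4 + 40 k$)
$s{\left(W,E \right)} = -3$
$O{\left(m \right)} = 236 - m$ ($O{\left(m \right)} = \left(-4 + 40 \cdot 6\right) - m = \left(-4 + 240\right) - m = 236 - m$)
$\left(s{\left(2,6 \right)} + O{\left(c{\left(5,-4 \right)} \right)}\right)^{2} = \left(-3 + \left(236 - 5\right)\right)^{2} = \left(-3 + 231\right)^{2} = 228^{2} = 51984$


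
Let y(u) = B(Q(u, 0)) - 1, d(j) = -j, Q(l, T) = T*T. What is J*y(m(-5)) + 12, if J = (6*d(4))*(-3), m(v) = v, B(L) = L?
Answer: -60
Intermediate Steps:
Q(l, T) = T²
y(u) = -1 (y(u) = 0² - 1 = 0 - 1 = -1)
J = 72 (J = (6*(-1*4))*(-3) = (6*(-4))*(-3) = -24*(-3) = 72)
J*y(m(-5)) + 12 = 72*(-1) + 12 = -72 + 12 = -60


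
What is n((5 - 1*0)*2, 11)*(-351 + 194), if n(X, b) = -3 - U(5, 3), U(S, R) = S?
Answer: 1256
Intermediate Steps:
n(X, b) = -8 (n(X, b) = -3 - 1*5 = -3 - 5 = -8)
n((5 - 1*0)*2, 11)*(-351 + 194) = -8*(-351 + 194) = -8*(-157) = 1256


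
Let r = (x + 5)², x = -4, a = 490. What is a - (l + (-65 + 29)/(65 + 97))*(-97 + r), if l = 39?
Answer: 12638/3 ≈ 4212.7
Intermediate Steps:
r = 1 (r = (-4 + 5)² = 1² = 1)
a - (l + (-65 + 29)/(65 + 97))*(-97 + r) = 490 - (39 + (-65 + 29)/(65 + 97))*(-97 + 1) = 490 - (39 - 36/162)*(-96) = 490 - (39 - 36*1/162)*(-96) = 490 - (39 - 2/9)*(-96) = 490 - 349*(-96)/9 = 490 - 1*(-11168/3) = 490 + 11168/3 = 12638/3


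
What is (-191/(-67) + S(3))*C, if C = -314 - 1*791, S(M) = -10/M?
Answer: 107185/201 ≈ 533.26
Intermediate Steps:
C = -1105 (C = -314 - 791 = -1105)
(-191/(-67) + S(3))*C = (-191/(-67) - 10/3)*(-1105) = (-191*(-1/67) - 10*1/3)*(-1105) = (191/67 - 10/3)*(-1105) = -97/201*(-1105) = 107185/201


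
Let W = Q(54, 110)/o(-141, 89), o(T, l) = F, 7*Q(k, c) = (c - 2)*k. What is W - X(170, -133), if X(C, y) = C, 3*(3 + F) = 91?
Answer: -40042/287 ≈ -139.52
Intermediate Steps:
F = 82/3 (F = -3 + (1/3)*91 = -3 + 91/3 = 82/3 ≈ 27.333)
Q(k, c) = k*(-2 + c)/7 (Q(k, c) = ((c - 2)*k)/7 = ((-2 + c)*k)/7 = (k*(-2 + c))/7 = k*(-2 + c)/7)
o(T, l) = 82/3
W = 8748/287 (W = ((1/7)*54*(-2 + 110))/(82/3) = ((1/7)*54*108)*(3/82) = (5832/7)*(3/82) = 8748/287 ≈ 30.481)
W - X(170, -133) = 8748/287 - 1*170 = 8748/287 - 170 = -40042/287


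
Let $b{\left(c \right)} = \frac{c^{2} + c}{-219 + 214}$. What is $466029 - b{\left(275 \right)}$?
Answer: $481209$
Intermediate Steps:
$b{\left(c \right)} = - \frac{c}{5} - \frac{c^{2}}{5}$ ($b{\left(c \right)} = \frac{c + c^{2}}{-5} = \left(c + c^{2}\right) \left(- \frac{1}{5}\right) = - \frac{c}{5} - \frac{c^{2}}{5}$)
$466029 - b{\left(275 \right)} = 466029 - \left(- \frac{1}{5}\right) 275 \left(1 + 275\right) = 466029 - \left(- \frac{1}{5}\right) 275 \cdot 276 = 466029 - -15180 = 466029 + 15180 = 481209$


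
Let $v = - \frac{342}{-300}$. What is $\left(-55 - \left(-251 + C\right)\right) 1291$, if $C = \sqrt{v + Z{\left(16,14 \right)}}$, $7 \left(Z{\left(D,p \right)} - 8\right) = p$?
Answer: $253036 - \frac{1291 \sqrt{1114}}{10} \approx 2.4873 \cdot 10^{5}$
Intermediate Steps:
$Z{\left(D,p \right)} = 8 + \frac{p}{7}$
$v = \frac{57}{50}$ ($v = \left(-342\right) \left(- \frac{1}{300}\right) = \frac{57}{50} \approx 1.14$)
$C = \frac{\sqrt{1114}}{10}$ ($C = \sqrt{\frac{57}{50} + \left(8 + \frac{1}{7} \cdot 14\right)} = \sqrt{\frac{57}{50} + \left(8 + 2\right)} = \sqrt{\frac{57}{50} + 10} = \sqrt{\frac{557}{50}} = \frac{\sqrt{1114}}{10} \approx 3.3377$)
$\left(-55 - \left(-251 + C\right)\right) 1291 = \left(-55 + \left(251 - \frac{\sqrt{1114}}{10}\right)\right) 1291 = \left(196 - \frac{\sqrt{1114}}{10}\right) 1291 = 253036 - \frac{1291 \sqrt{1114}}{10}$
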